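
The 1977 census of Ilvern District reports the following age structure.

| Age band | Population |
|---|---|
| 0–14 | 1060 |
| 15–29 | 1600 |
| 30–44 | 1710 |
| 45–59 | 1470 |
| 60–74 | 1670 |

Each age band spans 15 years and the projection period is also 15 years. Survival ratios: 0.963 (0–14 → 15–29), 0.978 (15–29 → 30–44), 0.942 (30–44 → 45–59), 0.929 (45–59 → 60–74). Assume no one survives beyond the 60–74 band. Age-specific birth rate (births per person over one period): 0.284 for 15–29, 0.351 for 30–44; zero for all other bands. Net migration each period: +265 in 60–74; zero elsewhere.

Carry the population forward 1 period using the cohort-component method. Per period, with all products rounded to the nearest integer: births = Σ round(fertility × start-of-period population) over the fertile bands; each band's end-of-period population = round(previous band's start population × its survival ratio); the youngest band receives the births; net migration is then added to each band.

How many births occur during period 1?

1054

Period 1:
Births: 1600 * 0.284 = 454 ; 1710 * 0.351 = 600 — total 1054
15–29: 1060 * 0.963 = 1021
30–44: 1600 * 0.978 = 1565
45–59: 1710 * 0.942 = 1611
60–74: 1470 * 0.929 = 1366
Net migration: 60–74 + 265 → 1631
Giving 1054 / 1021 / 1565 / 1611 / 1631.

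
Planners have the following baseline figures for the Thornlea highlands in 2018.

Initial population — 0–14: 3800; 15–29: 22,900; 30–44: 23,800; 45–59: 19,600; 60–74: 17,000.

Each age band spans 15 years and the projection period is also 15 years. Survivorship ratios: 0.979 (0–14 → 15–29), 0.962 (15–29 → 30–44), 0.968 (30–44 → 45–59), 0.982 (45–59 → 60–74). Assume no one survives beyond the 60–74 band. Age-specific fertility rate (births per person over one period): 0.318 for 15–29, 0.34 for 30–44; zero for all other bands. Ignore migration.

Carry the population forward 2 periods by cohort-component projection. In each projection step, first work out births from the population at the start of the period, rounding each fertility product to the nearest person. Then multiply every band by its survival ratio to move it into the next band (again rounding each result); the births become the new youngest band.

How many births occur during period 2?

Let band 1 be 0–14 through band 5 = 60–74.
[period 1]
Births: 22900 × 0.318 = 7282  |  23800 × 0.34 = 8092 — total 15374
Band 2: 3800 × 0.979 = 3720
Band 3: 22900 × 0.962 = 22030
Band 4: 23800 × 0.968 = 23038
Band 5: 19600 × 0.982 = 19247
→ [15374, 3720, 22030, 23038, 19247]
[period 2]
Births: 3720 × 0.318 = 1183  |  22030 × 0.34 = 7490 — total 8673
Band 2: 15374 × 0.979 = 15051
Band 3: 3720 × 0.962 = 3579
Band 4: 22030 × 0.968 = 21325
Band 5: 23038 × 0.982 = 22623
→ [8673, 15051, 3579, 21325, 22623]

8673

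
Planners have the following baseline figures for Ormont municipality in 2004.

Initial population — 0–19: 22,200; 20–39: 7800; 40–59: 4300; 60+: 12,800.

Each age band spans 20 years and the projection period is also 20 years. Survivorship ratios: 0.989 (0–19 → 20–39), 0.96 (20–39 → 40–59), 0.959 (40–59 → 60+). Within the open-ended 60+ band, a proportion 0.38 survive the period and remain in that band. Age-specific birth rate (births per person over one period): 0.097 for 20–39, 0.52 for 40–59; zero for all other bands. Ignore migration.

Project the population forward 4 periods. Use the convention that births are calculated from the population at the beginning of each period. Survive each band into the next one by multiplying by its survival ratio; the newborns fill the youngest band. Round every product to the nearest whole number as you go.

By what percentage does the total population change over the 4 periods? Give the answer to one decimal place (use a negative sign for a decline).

-34.5

Call the bands 1 to 4, youngest first.
After projecting period 1:
Births: 7800 × 0.097 = 757  |  4300 × 0.52 = 2236 → 2993
Band 2: 22200 × 0.989 = 21956
Band 3: 7800 × 0.96 = 7488
Band 4: 4300 × 0.959 + 12800 × 0.38 = 4124 + 4864 = 8988
→ [2993, 21956, 7488, 8988]
After projecting period 2:
Births: 21956 × 0.097 = 2130  |  7488 × 0.52 = 3894 → 6024
Band 2: 2993 × 0.989 = 2960
Band 3: 21956 × 0.96 = 21078
Band 4: 7488 × 0.959 + 8988 × 0.38 = 7181 + 3415 = 10596
→ [6024, 2960, 21078, 10596]
After projecting period 3:
Births: 2960 × 0.097 = 287  |  21078 × 0.52 = 10961 → 11248
Band 2: 6024 × 0.989 = 5958
Band 3: 2960 × 0.96 = 2842
Band 4: 21078 × 0.959 + 10596 × 0.38 = 20214 + 4026 = 24240
→ [11248, 5958, 2842, 24240]
After projecting period 4:
Births: 5958 × 0.097 = 578  |  2842 × 0.52 = 1478 → 2056
Band 2: 11248 × 0.989 = 11124
Band 3: 5958 × 0.96 = 5720
Band 4: 2842 × 0.959 + 24240 × 0.38 = 2725 + 9211 = 11936
→ [2056, 11124, 5720, 11936]
Total: 47100 → 30836; change = -16264; percentage change = -34.5%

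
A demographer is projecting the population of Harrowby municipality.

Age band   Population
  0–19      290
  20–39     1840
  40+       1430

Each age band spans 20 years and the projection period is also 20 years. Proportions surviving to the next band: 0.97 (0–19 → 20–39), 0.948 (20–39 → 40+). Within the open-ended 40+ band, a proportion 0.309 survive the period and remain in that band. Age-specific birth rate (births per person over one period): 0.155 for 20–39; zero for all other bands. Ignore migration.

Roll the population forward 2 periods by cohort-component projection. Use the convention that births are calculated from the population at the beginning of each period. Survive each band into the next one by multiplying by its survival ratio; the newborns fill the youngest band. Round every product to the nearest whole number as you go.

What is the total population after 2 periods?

1261

Period 1:
Births: 1840 * 0.155 = 285
20–39: 290 * 0.97 = 281
40+: 1840 * 0.948 + 1430 * 0.309 = 1744 + 442 = 2186
→ [285, 281, 2186]
Period 2:
Births: 281 * 0.155 = 44
20–39: 285 * 0.97 = 276
40+: 281 * 0.948 + 2186 * 0.309 = 266 + 675 = 941
→ [44, 276, 941]
Total after period 2: 44 + 276 + 941 = 1261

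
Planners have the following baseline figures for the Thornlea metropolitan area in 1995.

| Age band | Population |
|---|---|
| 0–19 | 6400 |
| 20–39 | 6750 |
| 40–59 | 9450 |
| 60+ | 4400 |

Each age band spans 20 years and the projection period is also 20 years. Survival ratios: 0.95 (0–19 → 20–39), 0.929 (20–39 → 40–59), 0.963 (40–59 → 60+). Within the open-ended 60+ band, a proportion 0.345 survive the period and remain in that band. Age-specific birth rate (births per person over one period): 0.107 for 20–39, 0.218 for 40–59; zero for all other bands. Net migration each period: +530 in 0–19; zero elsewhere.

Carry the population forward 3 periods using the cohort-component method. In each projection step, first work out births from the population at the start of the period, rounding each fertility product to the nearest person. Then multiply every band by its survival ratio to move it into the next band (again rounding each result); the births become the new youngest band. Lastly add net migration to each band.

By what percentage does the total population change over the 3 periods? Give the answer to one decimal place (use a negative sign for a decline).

-39.9

Let group 1 be 0–19 through group 4 = 60+.
— Period 1 —
Births: 6750 * 0.107 = 722 ; 9450 * 0.218 = 2060 — total 2782
Group 2: 6400 * 0.95 = 6080
Group 3: 6750 * 0.929 = 6271
Group 4: 9450 * 0.963 + 4400 * 0.345 = 9100 + 1518 = 10618
Net migration: Group 1 + 530 → 3312
Giving 3312 / 6080 / 6271 / 10618.
— Period 2 —
Births: 6080 * 0.107 = 651 ; 6271 * 0.218 = 1367 — total 2018
Group 2: 3312 * 0.95 = 3146
Group 3: 6080 * 0.929 = 5648
Group 4: 6271 * 0.963 + 10618 * 0.345 = 6039 + 3663 = 9702
Net migration: Group 1 + 530 → 2548
Giving 2548 / 3146 / 5648 / 9702.
— Period 3 —
Births: 3146 * 0.107 = 337 ; 5648 * 0.218 = 1231 — total 1568
Group 2: 2548 * 0.95 = 2421
Group 3: 3146 * 0.929 = 2923
Group 4: 5648 * 0.963 + 9702 * 0.345 = 5439 + 3347 = 8786
Net migration: Group 1 + 530 → 2098
Giving 2098 / 2421 / 2923 / 8786.
Total: 27000 → 16228; change = -10772; percentage change = -39.9%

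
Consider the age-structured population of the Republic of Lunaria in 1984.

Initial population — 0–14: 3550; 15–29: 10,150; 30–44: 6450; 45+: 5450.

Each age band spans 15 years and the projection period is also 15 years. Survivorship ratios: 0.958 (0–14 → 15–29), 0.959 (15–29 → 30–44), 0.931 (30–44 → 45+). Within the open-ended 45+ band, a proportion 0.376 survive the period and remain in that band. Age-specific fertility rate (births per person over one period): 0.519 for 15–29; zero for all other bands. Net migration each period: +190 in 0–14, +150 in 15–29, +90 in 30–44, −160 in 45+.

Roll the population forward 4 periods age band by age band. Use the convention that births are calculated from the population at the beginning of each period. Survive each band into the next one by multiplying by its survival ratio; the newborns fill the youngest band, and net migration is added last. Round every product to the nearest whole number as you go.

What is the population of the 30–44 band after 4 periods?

2102

Period 1:
Births: 10150 × 0.519 = 5268
15–29: 3550 × 0.958 = 3401
30–44: 10150 × 0.959 = 9734
45+: 6450 × 0.931 + 5450 × 0.376 = 6005 + 2049 = 8054
Net migration: 0–14 + 190 → 5458; 15–29 + 150 → 3551; 30–44 + 90 → 9824; 45+ − 160 → 7894
End of period: [5458, 3551, 9824, 7894]
Period 2:
Births: 3551 × 0.519 = 1843
15–29: 5458 × 0.958 = 5229
30–44: 3551 × 0.959 = 3405
45+: 9824 × 0.931 + 7894 × 0.376 = 9146 + 2968 = 12114
Net migration: 0–14 + 190 → 2033; 15–29 + 150 → 5379; 30–44 + 90 → 3495; 45+ − 160 → 11954
End of period: [2033, 5379, 3495, 11954]
Period 3:
Births: 5379 × 0.519 = 2792
15–29: 2033 × 0.958 = 1948
30–44: 5379 × 0.959 = 5158
45+: 3495 × 0.931 + 11954 × 0.376 = 3254 + 4495 = 7749
Net migration: 0–14 + 190 → 2982; 15–29 + 150 → 2098; 30–44 + 90 → 5248; 45+ − 160 → 7589
End of period: [2982, 2098, 5248, 7589]
Period 4:
Births: 2098 × 0.519 = 1089
15–29: 2982 × 0.958 = 2857
30–44: 2098 × 0.959 = 2012
45+: 5248 × 0.931 + 7589 × 0.376 = 4886 + 2853 = 7739
Net migration: 0–14 + 190 → 1279; 15–29 + 150 → 3007; 30–44 + 90 → 2102; 45+ − 160 → 7579
End of period: [1279, 3007, 2102, 7579]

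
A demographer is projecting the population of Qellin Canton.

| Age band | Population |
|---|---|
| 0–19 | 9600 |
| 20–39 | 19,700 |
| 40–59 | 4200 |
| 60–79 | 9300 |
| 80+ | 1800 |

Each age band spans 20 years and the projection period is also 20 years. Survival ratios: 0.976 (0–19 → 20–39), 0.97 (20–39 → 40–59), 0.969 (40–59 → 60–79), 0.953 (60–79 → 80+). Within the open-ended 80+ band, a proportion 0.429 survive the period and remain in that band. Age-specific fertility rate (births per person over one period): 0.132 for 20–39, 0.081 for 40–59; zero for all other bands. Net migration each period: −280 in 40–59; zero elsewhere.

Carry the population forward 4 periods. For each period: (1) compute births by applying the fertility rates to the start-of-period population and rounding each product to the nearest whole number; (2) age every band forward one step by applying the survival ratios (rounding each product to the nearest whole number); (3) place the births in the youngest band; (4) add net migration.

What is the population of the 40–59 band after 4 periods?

2335

[period 1]
Births: 19700 × 0.132 = 2600  |  4200 × 0.081 = 340 ⇒ total 2940
20–39: 9600 × 0.976 = 9370
40–59: 19700 × 0.97 = 19109
60–79: 4200 × 0.969 = 4070
80+: 9300 × 0.953 + 1800 × 0.429 = 8863 + 772 = 9635
Net migration: 40–59 − 280 → 18829
Population now: 0–19=2940, 20–39=9370, 40–59=18829, 60–79=4070, 80+=9635
[period 2]
Births: 9370 × 0.132 = 1237  |  18829 × 0.081 = 1525 ⇒ total 2762
20–39: 2940 × 0.976 = 2869
40–59: 9370 × 0.97 = 9089
60–79: 18829 × 0.969 = 18245
80+: 4070 × 0.953 + 9635 × 0.429 = 3879 + 4133 = 8012
Net migration: 40–59 − 280 → 8809
Population now: 0–19=2762, 20–39=2869, 40–59=8809, 60–79=18245, 80+=8012
[period 3]
Births: 2869 × 0.132 = 379  |  8809 × 0.081 = 714 ⇒ total 1093
20–39: 2762 × 0.976 = 2696
40–59: 2869 × 0.97 = 2783
60–79: 8809 × 0.969 = 8536
80+: 18245 × 0.953 + 8012 × 0.429 = 17387 + 3437 = 20824
Net migration: 40–59 − 280 → 2503
Population now: 0–19=1093, 20–39=2696, 40–59=2503, 60–79=8536, 80+=20824
[period 4]
Births: 2696 × 0.132 = 356  |  2503 × 0.081 = 203 ⇒ total 559
20–39: 1093 × 0.976 = 1067
40–59: 2696 × 0.97 = 2615
60–79: 2503 × 0.969 = 2425
80+: 8536 × 0.953 + 20824 × 0.429 = 8135 + 8933 = 17068
Net migration: 40–59 − 280 → 2335
Population now: 0–19=559, 20–39=1067, 40–59=2335, 60–79=2425, 80+=17068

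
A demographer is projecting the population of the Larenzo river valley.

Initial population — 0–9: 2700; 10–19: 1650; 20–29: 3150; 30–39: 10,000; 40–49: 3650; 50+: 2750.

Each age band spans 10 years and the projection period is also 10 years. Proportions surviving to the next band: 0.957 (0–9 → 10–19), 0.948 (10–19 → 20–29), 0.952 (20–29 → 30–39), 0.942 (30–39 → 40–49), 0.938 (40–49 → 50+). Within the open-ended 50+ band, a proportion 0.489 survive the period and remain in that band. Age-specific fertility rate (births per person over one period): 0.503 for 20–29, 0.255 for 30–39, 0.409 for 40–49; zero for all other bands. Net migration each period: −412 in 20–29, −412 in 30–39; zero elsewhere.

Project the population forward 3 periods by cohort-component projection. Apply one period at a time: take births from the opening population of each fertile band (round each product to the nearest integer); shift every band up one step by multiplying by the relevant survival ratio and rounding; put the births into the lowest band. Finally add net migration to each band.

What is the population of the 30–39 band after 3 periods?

1528

After projecting period 1:
Births: 3150 × 0.503 = 1584  |  10000 × 0.255 = 2550  |  3650 × 0.409 = 1493 → 5627
10–19: 2700 × 0.957 = 2584
20–29: 1650 × 0.948 = 1564
30–39: 3150 × 0.952 = 2999
40–49: 10000 × 0.942 = 9420
50+: 3650 × 0.938 + 2750 × 0.489 = 3424 + 1345 = 4769
Net migration: 20–29 − 412 → 1152; 30–39 − 412 → 2587
End of period: [5627, 2584, 1152, 2587, 9420, 4769]
After projecting period 2:
Births: 1152 × 0.503 = 579  |  2587 × 0.255 = 660  |  9420 × 0.409 = 3853 → 5092
10–19: 5627 × 0.957 = 5385
20–29: 2584 × 0.948 = 2450
30–39: 1152 × 0.952 = 1097
40–49: 2587 × 0.942 = 2437
50+: 9420 × 0.938 + 4769 × 0.489 = 8836 + 2332 = 11168
Net migration: 20–29 − 412 → 2038; 30–39 − 412 → 685
End of period: [5092, 5385, 2038, 685, 2437, 11168]
After projecting period 3:
Births: 2038 × 0.503 = 1025  |  685 × 0.255 = 175  |  2437 × 0.409 = 997 → 2197
10–19: 5092 × 0.957 = 4873
20–29: 5385 × 0.948 = 5105
30–39: 2038 × 0.952 = 1940
40–49: 685 × 0.942 = 645
50+: 2437 × 0.938 + 11168 × 0.489 = 2286 + 5461 = 7747
Net migration: 20–29 − 412 → 4693; 30–39 − 412 → 1528
End of period: [2197, 4873, 4693, 1528, 645, 7747]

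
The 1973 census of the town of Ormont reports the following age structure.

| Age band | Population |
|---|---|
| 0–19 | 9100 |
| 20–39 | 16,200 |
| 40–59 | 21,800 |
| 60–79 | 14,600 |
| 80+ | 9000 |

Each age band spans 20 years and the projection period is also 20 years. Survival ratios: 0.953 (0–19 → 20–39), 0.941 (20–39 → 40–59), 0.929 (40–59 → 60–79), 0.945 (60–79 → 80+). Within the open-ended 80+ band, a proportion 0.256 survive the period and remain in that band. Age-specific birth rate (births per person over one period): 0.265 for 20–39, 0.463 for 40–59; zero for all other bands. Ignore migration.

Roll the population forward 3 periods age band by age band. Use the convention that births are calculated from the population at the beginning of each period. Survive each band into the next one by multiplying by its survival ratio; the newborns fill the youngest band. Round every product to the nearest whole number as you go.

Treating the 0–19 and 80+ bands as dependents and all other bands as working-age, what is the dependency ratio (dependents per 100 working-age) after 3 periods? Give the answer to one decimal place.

91.0

Numbering the groups 1..5 from youngest to oldest:
Period 1.
Births: 16200 * 0.265 = 4293  |  21800 * 0.463 = 10093 — total 14386
Group 2: 9100 * 0.953 = 8672
Group 3: 16200 * 0.941 = 15244
Group 4: 21800 * 0.929 = 20252
Group 5: 14600 * 0.945 + 9000 * 0.256 = 13797 + 2304 = 16101
→ [14386, 8672, 15244, 20252, 16101]
Period 2.
Births: 8672 * 0.265 = 2298  |  15244 * 0.463 = 7058 — total 9356
Group 2: 14386 * 0.953 = 13710
Group 3: 8672 * 0.941 = 8160
Group 4: 15244 * 0.929 = 14162
Group 5: 20252 * 0.945 + 16101 * 0.256 = 19138 + 4122 = 23260
→ [9356, 13710, 8160, 14162, 23260]
Period 3.
Births: 13710 * 0.265 = 3633  |  8160 * 0.463 = 3778 — total 7411
Group 2: 9356 * 0.953 = 8916
Group 3: 13710 * 0.941 = 12901
Group 4: 8160 * 0.929 = 7581
Group 5: 14162 * 0.945 + 23260 * 0.256 = 13383 + 5955 = 19338
→ [7411, 8916, 12901, 7581, 19338]
Dependents (band 0–19 + band 80+) = 7411 + 19338 = 26749; working-age = 29398; ratio = 26749/29398 × 100 = 91.0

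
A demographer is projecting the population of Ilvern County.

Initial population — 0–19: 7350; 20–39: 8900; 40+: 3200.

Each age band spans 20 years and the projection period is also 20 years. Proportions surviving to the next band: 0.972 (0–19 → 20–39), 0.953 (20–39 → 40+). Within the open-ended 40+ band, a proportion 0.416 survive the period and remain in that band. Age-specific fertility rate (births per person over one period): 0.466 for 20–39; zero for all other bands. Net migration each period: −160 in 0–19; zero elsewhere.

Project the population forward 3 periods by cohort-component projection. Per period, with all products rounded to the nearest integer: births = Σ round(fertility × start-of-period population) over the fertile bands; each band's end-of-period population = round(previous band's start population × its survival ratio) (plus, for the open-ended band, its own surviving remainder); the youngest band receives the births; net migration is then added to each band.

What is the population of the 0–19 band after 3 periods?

Call the bands 1 to 3, youngest first.
After projecting period 1:
Births: 8900 × 0.466 = 4147
Band 2: 7350 × 0.972 = 7144
Band 3: 8900 × 0.953 + 3200 × 0.416 = 8482 + 1331 = 9813
Net migration: Band 1 − 160 → 3987
Giving 3987 / 7144 / 9813.
After projecting period 2:
Births: 7144 × 0.466 = 3329
Band 2: 3987 × 0.972 = 3875
Band 3: 7144 × 0.953 + 9813 × 0.416 = 6808 + 4082 = 10890
Net migration: Band 1 − 160 → 3169
Giving 3169 / 3875 / 10890.
After projecting period 3:
Births: 3875 × 0.466 = 1806
Band 2: 3169 × 0.972 = 3080
Band 3: 3875 × 0.953 + 10890 × 0.416 = 3693 + 4530 = 8223
Net migration: Band 1 − 160 → 1646
Giving 1646 / 3080 / 8223.

1646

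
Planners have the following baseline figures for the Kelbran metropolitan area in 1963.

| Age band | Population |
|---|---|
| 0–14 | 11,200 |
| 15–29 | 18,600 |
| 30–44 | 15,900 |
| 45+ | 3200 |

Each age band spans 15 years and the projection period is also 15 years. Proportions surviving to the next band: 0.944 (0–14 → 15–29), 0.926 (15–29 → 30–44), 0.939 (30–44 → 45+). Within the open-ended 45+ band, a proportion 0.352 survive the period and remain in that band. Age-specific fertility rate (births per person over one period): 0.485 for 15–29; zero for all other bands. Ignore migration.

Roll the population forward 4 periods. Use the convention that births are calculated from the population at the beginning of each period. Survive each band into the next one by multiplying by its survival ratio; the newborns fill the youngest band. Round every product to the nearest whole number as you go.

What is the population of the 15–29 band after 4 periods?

After projecting period 1:
Births: 18600 × 0.485 = 9021
15–29: 11200 × 0.944 = 10573
30–44: 18600 × 0.926 = 17224
45+: 15900 × 0.939 + 3200 × 0.352 = 14930 + 1126 = 16056
End of period: [9021, 10573, 17224, 16056]
After projecting period 2:
Births: 10573 × 0.485 = 5128
15–29: 9021 × 0.944 = 8516
30–44: 10573 × 0.926 = 9791
45+: 17224 × 0.939 + 16056 × 0.352 = 16173 + 5652 = 21825
End of period: [5128, 8516, 9791, 21825]
After projecting period 3:
Births: 8516 × 0.485 = 4130
15–29: 5128 × 0.944 = 4841
30–44: 8516 × 0.926 = 7886
45+: 9791 × 0.939 + 21825 × 0.352 = 9194 + 7682 = 16876
End of period: [4130, 4841, 7886, 16876]
After projecting period 4:
Births: 4841 × 0.485 = 2348
15–29: 4130 × 0.944 = 3899
30–44: 4841 × 0.926 = 4483
45+: 7886 × 0.939 + 16876 × 0.352 = 7405 + 5940 = 13345
End of period: [2348, 3899, 4483, 13345]

3899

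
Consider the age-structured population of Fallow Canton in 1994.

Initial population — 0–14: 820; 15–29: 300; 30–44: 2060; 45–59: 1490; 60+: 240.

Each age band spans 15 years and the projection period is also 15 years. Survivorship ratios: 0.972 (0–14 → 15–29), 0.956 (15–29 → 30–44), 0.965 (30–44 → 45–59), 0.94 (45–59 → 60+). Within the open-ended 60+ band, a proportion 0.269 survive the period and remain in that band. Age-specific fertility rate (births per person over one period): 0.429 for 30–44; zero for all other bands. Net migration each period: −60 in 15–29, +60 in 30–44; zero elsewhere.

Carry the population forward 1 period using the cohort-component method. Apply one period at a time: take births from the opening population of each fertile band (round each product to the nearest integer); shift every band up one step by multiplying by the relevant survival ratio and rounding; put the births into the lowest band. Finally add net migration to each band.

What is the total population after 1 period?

5422

Let group 1 be 0–14 through group 5 = 60+.
Period 1:
Births: 2060 × 0.429 = 884
Group 2: 820 × 0.972 = 797
Group 3: 300 × 0.956 = 287
Group 4: 2060 × 0.965 = 1988
Group 5: 1490 × 0.94 + 240 × 0.269 = 1401 + 65 = 1466
Net migration: Group 2 − 60 → 737; Group 3 + 60 → 347
Population now: 0–14=884, 15–29=737, 30–44=347, 45–59=1988, 60+=1466
Total after period 1: 884 + 737 + 347 + 1988 + 1466 = 5422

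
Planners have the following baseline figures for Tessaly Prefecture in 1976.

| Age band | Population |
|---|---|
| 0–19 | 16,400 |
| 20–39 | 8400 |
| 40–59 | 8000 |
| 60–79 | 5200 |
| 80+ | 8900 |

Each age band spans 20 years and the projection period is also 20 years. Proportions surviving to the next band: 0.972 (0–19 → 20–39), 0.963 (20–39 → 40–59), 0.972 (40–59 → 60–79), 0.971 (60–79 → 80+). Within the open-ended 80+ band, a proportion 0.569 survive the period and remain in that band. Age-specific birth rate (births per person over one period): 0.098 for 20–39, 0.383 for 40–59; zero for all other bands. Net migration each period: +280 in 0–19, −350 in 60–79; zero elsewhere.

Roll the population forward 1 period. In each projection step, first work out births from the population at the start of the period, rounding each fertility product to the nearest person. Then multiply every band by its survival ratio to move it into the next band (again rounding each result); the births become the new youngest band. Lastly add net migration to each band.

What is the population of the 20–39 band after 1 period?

15941

After projecting period 1:
Births: 8400 × 0.098 = 823, 8000 × 0.383 = 3064 → 3887
20–39: 16400 × 0.972 = 15941
40–59: 8400 × 0.963 = 8089
60–79: 8000 × 0.972 = 7776
80+: 5200 × 0.971 + 8900 × 0.569 = 5049 + 5064 = 10113
Net migration: 0–19 + 280 → 4167; 60–79 − 350 → 7426
Population now: 0–19=4167, 20–39=15941, 40–59=8089, 60–79=7426, 80+=10113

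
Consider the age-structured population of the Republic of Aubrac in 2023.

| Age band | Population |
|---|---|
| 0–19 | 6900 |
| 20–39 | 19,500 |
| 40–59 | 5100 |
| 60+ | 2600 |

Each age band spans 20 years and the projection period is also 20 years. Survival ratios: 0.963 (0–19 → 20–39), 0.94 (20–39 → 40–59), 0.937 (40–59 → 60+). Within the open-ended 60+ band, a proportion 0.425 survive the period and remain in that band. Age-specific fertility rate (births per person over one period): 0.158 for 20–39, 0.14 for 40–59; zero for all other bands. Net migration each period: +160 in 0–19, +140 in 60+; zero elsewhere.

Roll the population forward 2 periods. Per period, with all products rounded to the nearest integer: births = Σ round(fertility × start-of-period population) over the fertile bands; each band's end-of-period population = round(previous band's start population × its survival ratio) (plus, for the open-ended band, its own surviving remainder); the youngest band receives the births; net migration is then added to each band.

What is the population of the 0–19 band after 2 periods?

3776

Call the bands 1 to 4, youngest first.
Period 1.
Births: 19500 * 0.158 = 3081  |  5100 * 0.14 = 714 ⇒ total 3795
Band 2: 6900 * 0.963 = 6645
Band 3: 19500 * 0.94 = 18330
Band 4: 5100 * 0.937 + 2600 * 0.425 = 4779 + 1105 = 5884
Net migration: Band 1 + 160 → 3955; Band 4 + 140 → 6024
Population now: 0–19=3955, 20–39=6645, 40–59=18330, 60+=6024
Period 2.
Births: 6645 * 0.158 = 1050  |  18330 * 0.14 = 2566 ⇒ total 3616
Band 2: 3955 * 0.963 = 3809
Band 3: 6645 * 0.94 = 6246
Band 4: 18330 * 0.937 + 6024 * 0.425 = 17175 + 2560 = 19735
Net migration: Band 1 + 160 → 3776; Band 4 + 140 → 19875
Population now: 0–19=3776, 20–39=3809, 40–59=6246, 60+=19875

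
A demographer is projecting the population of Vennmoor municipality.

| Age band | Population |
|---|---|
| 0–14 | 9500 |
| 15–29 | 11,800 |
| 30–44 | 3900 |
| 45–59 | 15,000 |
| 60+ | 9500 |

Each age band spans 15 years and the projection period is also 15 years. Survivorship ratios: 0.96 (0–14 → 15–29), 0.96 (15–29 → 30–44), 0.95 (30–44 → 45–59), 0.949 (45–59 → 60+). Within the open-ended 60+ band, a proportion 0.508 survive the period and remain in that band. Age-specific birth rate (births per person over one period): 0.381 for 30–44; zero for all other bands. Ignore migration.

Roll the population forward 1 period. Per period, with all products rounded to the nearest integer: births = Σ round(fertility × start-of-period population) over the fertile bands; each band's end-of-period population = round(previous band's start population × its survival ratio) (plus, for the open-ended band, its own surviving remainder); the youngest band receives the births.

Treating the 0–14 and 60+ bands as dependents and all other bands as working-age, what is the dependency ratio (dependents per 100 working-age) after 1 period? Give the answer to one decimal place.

85.1

Period 1:
Births: 3900 × 0.381 = 1486
15–29: 9500 × 0.96 = 9120
30–44: 11800 × 0.96 = 11328
45–59: 3900 × 0.95 = 3705
60+: 15000 × 0.949 + 9500 × 0.508 = 14235 + 4826 = 19061
Giving 1486 / 9120 / 11328 / 3705 / 19061.
Dependents (band 0–14 + band 60+) = 1486 + 19061 = 20547; working-age = 24153; ratio = 20547/24153 × 100 = 85.1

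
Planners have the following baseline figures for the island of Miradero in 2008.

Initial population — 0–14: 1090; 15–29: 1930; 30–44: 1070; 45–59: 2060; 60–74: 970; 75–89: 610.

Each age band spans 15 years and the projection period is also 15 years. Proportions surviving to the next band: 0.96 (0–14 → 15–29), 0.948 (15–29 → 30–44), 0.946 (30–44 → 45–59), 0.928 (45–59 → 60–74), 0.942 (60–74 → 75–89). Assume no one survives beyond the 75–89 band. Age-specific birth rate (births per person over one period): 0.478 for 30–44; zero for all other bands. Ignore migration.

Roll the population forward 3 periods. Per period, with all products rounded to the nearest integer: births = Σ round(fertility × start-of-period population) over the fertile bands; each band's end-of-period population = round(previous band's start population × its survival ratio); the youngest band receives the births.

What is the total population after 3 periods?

Numbering the groups 1..6 from youngest to oldest:
Period 1:
Births: 1070 × 0.478 = 511
Group 2: 1090 × 0.96 = 1046
Group 3: 1930 × 0.948 = 1830
Group 4: 1070 × 0.946 = 1012
Group 5: 2060 × 0.928 = 1912
Group 6: 970 × 0.942 = 914
Population now: 0–14=511, 15–29=1046, 30–44=1830, 45–59=1012, 60–74=1912, 75–89=914
Period 2:
Births: 1830 × 0.478 = 875
Group 2: 511 × 0.96 = 491
Group 3: 1046 × 0.948 = 992
Group 4: 1830 × 0.946 = 1731
Group 5: 1012 × 0.928 = 939
Group 6: 1912 × 0.942 = 1801
Population now: 0–14=875, 15–29=491, 30–44=992, 45–59=1731, 60–74=939, 75–89=1801
Period 3:
Births: 992 × 0.478 = 474
Group 2: 875 × 0.96 = 840
Group 3: 491 × 0.948 = 465
Group 4: 992 × 0.946 = 938
Group 5: 1731 × 0.928 = 1606
Group 6: 939 × 0.942 = 885
Population now: 0–14=474, 15–29=840, 30–44=465, 45–59=938, 60–74=1606, 75–89=885
Total after period 3: 474 + 840 + 465 + 938 + 1606 + 885 = 5208

5208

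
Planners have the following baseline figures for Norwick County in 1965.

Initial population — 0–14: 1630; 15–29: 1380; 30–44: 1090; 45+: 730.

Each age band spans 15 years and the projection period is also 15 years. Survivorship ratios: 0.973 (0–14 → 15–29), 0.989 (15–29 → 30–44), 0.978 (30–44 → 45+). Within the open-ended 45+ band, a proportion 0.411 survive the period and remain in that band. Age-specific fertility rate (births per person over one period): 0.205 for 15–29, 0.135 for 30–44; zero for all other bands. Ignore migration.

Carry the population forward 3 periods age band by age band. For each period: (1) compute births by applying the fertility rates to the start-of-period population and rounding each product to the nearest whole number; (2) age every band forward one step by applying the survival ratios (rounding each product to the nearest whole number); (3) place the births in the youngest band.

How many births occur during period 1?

[period 1]
Births: 1380 × 0.205 = 283  |  1090 × 0.135 = 147 → 430
15–29: 1630 × 0.973 = 1586
30–44: 1380 × 0.989 = 1365
45+: 1090 × 0.978 + 730 × 0.411 = 1066 + 300 = 1366
→ [430, 1586, 1365, 1366]

430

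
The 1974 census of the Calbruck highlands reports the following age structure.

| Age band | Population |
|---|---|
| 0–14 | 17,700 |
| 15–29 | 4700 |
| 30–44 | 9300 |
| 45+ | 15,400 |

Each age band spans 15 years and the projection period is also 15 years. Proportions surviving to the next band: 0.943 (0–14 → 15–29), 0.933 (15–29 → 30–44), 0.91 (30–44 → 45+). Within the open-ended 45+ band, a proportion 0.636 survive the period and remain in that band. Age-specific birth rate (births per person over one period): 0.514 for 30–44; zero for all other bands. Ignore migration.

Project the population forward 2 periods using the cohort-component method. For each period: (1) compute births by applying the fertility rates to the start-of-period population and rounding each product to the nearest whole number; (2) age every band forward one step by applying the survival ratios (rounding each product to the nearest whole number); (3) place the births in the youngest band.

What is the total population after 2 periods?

After projecting period 1:
Births: 9300 × 0.514 = 4780
15–29: 17700 × 0.943 = 16691
30–44: 4700 × 0.933 = 4385
45+: 9300 × 0.91 + 15400 × 0.636 = 8463 + 9794 = 18257
Giving 4780 / 16691 / 4385 / 18257.
After projecting period 2:
Births: 4385 × 0.514 = 2254
15–29: 4780 × 0.943 = 4508
30–44: 16691 × 0.933 = 15573
45+: 4385 × 0.91 + 18257 × 0.636 = 3990 + 11611 = 15601
Giving 2254 / 4508 / 15573 / 15601.
Total after period 2: 2254 + 4508 + 15573 + 15601 = 37936

37936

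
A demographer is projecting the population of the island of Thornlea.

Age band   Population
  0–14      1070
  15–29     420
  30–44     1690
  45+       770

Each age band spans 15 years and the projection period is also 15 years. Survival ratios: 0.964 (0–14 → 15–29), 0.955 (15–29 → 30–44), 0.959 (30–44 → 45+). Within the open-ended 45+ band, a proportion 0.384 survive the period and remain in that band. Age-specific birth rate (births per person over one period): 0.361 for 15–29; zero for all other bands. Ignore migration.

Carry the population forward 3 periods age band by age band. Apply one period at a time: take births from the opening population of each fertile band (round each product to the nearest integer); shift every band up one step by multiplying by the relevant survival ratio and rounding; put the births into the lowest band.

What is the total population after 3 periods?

(Groups numbered youngest = 1 to oldest = 4.)
[period 1]
Births: 420 * 0.361 = 152
Group 2: 1070 * 0.964 = 1031
Group 3: 420 * 0.955 = 401
Group 4: 1690 * 0.959 + 770 * 0.384 = 1621 + 296 = 1917
→ [152, 1031, 401, 1917]
[period 2]
Births: 1031 * 0.361 = 372
Group 2: 152 * 0.964 = 147
Group 3: 1031 * 0.955 = 985
Group 4: 401 * 0.959 + 1917 * 0.384 = 385 + 736 = 1121
→ [372, 147, 985, 1121]
[period 3]
Births: 147 * 0.361 = 53
Group 2: 372 * 0.964 = 359
Group 3: 147 * 0.955 = 140
Group 4: 985 * 0.959 + 1121 * 0.384 = 945 + 430 = 1375
→ [53, 359, 140, 1375]
Total after period 3: 53 + 359 + 140 + 1375 = 1927

1927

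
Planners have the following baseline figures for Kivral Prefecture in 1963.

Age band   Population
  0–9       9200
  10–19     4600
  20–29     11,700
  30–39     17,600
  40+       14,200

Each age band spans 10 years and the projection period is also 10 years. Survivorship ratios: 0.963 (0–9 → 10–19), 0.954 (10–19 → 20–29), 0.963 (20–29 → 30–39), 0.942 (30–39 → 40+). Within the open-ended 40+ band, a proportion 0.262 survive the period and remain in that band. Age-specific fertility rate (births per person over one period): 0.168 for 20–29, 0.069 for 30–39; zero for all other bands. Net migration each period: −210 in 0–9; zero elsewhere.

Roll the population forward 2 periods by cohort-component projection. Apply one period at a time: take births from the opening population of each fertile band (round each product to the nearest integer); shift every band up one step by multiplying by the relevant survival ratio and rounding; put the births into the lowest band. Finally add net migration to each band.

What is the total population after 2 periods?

32774

Call the groups 1 to 5, youngest first.
After projecting period 1:
Births: 11700 * 0.168 = 1966  |  17600 * 0.069 = 1214 — total 3180
Group 2: 9200 * 0.963 = 8860
Group 3: 4600 * 0.954 = 4388
Group 4: 11700 * 0.963 = 11267
Group 5: 17600 * 0.942 + 14200 * 0.262 = 16579 + 3720 = 20299
Net migration: Group 1 − 210 → 2970
→ [2970, 8860, 4388, 11267, 20299]
After projecting period 2:
Births: 4388 * 0.168 = 737  |  11267 * 0.069 = 777 — total 1514
Group 2: 2970 * 0.963 = 2860
Group 3: 8860 * 0.954 = 8452
Group 4: 4388 * 0.963 = 4226
Group 5: 11267 * 0.942 + 20299 * 0.262 = 10614 + 5318 = 15932
Net migration: Group 1 − 210 → 1304
→ [1304, 2860, 8452, 4226, 15932]
Total after period 2: 1304 + 2860 + 8452 + 4226 + 15932 = 32774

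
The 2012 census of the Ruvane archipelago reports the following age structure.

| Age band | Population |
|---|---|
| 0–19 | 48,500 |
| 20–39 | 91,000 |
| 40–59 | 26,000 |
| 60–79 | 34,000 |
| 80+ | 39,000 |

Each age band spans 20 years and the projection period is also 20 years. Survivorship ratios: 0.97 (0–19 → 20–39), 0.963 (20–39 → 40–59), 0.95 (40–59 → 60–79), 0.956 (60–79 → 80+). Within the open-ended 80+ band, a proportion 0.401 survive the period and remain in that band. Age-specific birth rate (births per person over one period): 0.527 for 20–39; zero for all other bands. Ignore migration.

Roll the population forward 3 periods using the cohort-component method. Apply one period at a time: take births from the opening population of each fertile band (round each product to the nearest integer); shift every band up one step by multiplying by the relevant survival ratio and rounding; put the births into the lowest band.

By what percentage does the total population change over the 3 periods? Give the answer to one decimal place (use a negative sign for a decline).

-2.2

Call the groups 1 to 5, youngest first.
Period 1.
Births: 91000 × 0.527 = 47957
Group 2: 48500 × 0.97 = 47045
Group 3: 91000 × 0.963 = 87633
Group 4: 26000 × 0.95 = 24700
Group 5: 34000 × 0.956 + 39000 × 0.401 = 32504 + 15639 = 48143
→ [47957, 47045, 87633, 24700, 48143]
Period 2.
Births: 47045 × 0.527 = 24793
Group 2: 47957 × 0.97 = 46518
Group 3: 47045 × 0.963 = 45304
Group 4: 87633 × 0.95 = 83251
Group 5: 24700 × 0.956 + 48143 × 0.401 = 23613 + 19305 = 42918
→ [24793, 46518, 45304, 83251, 42918]
Period 3.
Births: 46518 × 0.527 = 24515
Group 2: 24793 × 0.97 = 24049
Group 3: 46518 × 0.963 = 44797
Group 4: 45304 × 0.95 = 43039
Group 5: 83251 × 0.956 + 42918 × 0.401 = 79588 + 17210 = 96798
→ [24515, 24049, 44797, 43039, 96798]
Total: 238500 → 233198; change = -5302; percentage change = -2.2%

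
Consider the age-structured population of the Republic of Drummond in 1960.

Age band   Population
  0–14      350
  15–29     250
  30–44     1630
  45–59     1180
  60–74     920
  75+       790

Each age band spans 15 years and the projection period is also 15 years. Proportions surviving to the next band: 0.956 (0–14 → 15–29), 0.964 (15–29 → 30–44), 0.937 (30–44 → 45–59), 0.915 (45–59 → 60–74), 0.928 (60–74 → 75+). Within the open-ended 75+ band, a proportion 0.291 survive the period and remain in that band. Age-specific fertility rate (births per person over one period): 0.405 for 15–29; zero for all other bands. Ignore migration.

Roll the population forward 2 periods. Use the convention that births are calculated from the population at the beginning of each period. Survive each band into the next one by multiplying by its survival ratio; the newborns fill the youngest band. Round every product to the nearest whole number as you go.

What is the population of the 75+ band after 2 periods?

(Bands numbered youngest = 1 to oldest = 6.)
— Period 1 —
Births: 250 * 0.405 = 101
Band 2: 350 * 0.956 = 335
Band 3: 250 * 0.964 = 241
Band 4: 1630 * 0.937 = 1527
Band 5: 1180 * 0.915 = 1080
Band 6: 920 * 0.928 + 790 * 0.291 = 854 + 230 = 1084
End of period: [101, 335, 241, 1527, 1080, 1084]
— Period 2 —
Births: 335 * 0.405 = 136
Band 2: 101 * 0.956 = 97
Band 3: 335 * 0.964 = 323
Band 4: 241 * 0.937 = 226
Band 5: 1527 * 0.915 = 1397
Band 6: 1080 * 0.928 + 1084 * 0.291 = 1002 + 315 = 1317
End of period: [136, 97, 323, 226, 1397, 1317]

1317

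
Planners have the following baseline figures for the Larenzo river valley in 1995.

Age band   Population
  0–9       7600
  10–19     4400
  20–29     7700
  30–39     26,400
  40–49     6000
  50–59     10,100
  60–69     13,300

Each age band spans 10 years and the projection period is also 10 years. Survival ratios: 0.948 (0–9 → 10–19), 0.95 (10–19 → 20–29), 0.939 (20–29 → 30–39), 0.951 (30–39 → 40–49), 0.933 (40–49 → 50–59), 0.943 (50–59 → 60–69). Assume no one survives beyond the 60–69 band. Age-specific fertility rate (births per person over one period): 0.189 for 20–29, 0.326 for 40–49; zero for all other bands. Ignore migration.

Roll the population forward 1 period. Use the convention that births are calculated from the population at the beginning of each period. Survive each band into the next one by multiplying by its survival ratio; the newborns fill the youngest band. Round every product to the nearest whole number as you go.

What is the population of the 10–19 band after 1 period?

7205

Call the bands 1 to 7, youngest first.
— Period 1 —
Births: 7700 × 0.189 = 1455 ; 6000 × 0.326 = 1956 — total 3411
Band 2: 7600 × 0.948 = 7205
Band 3: 4400 × 0.95 = 4180
Band 4: 7700 × 0.939 = 7230
Band 5: 26400 × 0.951 = 25106
Band 6: 6000 × 0.933 = 5598
Band 7: 10100 × 0.943 = 9524
End of period: [3411, 7205, 4180, 7230, 25106, 5598, 9524]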